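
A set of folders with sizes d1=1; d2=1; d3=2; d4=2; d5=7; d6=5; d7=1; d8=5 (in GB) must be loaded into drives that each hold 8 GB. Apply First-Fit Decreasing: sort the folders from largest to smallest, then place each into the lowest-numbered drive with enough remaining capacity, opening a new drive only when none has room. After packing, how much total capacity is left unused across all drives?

Sorted descending: 7, 5, 5, 2, 2, 1, 1, 1.
7 GB → drive 1 (remaining 1 GB)
5 GB → drive 2 (remaining 3 GB)
5 GB → drive 3 (remaining 3 GB)
2 GB → drive 2 (remaining 1 GB)
2 GB → drive 3 (remaining 1 GB)
1 GB → drive 1 (remaining 0 GB)
1 GB → drive 2 (remaining 0 GB)
1 GB → drive 3 (remaining 0 GB)
3 drives × 8 GB = 24 GB; used 24 GB; unused 0 GB.

0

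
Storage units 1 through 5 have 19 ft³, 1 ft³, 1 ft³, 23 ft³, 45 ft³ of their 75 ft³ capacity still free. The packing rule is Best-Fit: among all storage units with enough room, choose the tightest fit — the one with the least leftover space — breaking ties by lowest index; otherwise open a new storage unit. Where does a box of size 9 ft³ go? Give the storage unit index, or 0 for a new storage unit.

Storage units with room: storage unit 1 (19 ft³), storage unit 4 (23 ft³), storage unit 5 (45 ft³).
Tightest fit is storage unit 1 with 19 ft³ free.

1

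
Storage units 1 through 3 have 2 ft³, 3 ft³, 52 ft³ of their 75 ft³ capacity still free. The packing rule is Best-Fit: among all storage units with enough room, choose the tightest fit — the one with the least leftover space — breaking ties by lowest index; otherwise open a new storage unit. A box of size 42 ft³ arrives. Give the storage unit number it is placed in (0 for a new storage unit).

Storage units with room: storage unit 3 (52 ft³).
Tightest fit is storage unit 3 with 52 ft³ free.

3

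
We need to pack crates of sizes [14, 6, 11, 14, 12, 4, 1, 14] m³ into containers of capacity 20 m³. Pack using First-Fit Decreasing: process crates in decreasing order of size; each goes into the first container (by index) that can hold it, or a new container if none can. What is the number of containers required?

Sorted descending: 14, 14, 14, 12, 11, 6, 4, 1.
Put 14 m³ in container 1; 6 m³ remain.
Put 14 m³ in container 2; 6 m³ remain.
Put 14 m³ in container 3; 6 m³ remain.
Put 12 m³ in container 4; 8 m³ remain.
Put 11 m³ in container 5; 9 m³ remain.
Put 6 m³ in container 1; 0 m³ remain.
Put 4 m³ in container 2; 2 m³ remain.
Put 1 m³ in container 2; 1 m³ remain.

5 containers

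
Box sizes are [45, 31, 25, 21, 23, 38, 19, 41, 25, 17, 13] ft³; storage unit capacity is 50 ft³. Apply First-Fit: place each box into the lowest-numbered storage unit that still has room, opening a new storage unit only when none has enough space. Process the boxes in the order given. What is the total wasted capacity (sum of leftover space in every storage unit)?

52

storage unit 1: place 45 ft³, 5 ft³ left
storage unit 2: place 31 ft³, 19 ft³ left
storage unit 3: place 25 ft³, 25 ft³ left
storage unit 3: place 21 ft³, 4 ft³ left
storage unit 4: place 23 ft³, 27 ft³ left
storage unit 5: place 38 ft³, 12 ft³ left
storage unit 2: place 19 ft³, 0 ft³ left
storage unit 6: place 41 ft³, 9 ft³ left
storage unit 4: place 25 ft³, 2 ft³ left
storage unit 7: place 17 ft³, 33 ft³ left
storage unit 7: place 13 ft³, 20 ft³ left
7 storage units × 50 ft³ = 350 ft³; used 298 ft³; unused 52 ft³.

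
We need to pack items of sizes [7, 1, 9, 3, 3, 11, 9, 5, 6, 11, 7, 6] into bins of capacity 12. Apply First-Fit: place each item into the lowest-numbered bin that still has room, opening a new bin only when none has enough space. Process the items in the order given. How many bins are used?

8

7 → bin 1 (remaining 5)
1 → bin 1 (remaining 4)
9 → bin 2 (remaining 3)
3 → bin 1 (remaining 1)
3 → bin 2 (remaining 0)
11 → bin 3 (remaining 1)
9 → bin 4 (remaining 3)
5 → bin 5 (remaining 7)
6 → bin 5 (remaining 1)
11 → bin 6 (remaining 1)
7 → bin 7 (remaining 5)
6 → bin 8 (remaining 6)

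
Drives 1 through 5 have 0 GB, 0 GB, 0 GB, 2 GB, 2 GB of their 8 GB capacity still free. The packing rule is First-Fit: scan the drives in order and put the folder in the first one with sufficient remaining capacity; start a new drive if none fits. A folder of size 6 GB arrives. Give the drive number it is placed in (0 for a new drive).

0

No drive has ≥ 6 GB free, so a new drive is opened.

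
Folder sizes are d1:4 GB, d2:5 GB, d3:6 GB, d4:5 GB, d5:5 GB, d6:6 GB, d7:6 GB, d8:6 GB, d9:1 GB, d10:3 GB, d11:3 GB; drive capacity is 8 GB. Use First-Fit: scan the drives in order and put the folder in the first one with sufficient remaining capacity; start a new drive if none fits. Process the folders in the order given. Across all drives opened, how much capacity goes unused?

14

drive 1: place d1 (4 GB), 4 GB left
drive 2: place d2 (5 GB), 3 GB left
drive 3: place d3 (6 GB), 2 GB left
drive 4: place d4 (5 GB), 3 GB left
drive 5: place d5 (5 GB), 3 GB left
drive 6: place d6 (6 GB), 2 GB left
drive 7: place d7 (6 GB), 2 GB left
drive 8: place d8 (6 GB), 2 GB left
drive 1: place d9 (1 GB), 3 GB left
drive 1: place d10 (3 GB), 0 GB left
drive 2: place d11 (3 GB), 0 GB left
8 drives × 8 GB = 64 GB; used 50 GB; unused 14 GB.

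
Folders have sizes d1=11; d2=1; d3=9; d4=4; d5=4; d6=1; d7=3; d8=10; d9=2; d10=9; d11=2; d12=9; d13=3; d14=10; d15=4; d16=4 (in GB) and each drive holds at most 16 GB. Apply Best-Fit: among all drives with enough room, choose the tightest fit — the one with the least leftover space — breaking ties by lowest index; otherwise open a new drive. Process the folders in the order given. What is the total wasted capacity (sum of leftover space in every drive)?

10

d1 (11 GB) → drive 1 (remaining 5 GB)
d2 (1 GB) → drive 1 (remaining 4 GB)
d3 (9 GB) → drive 2 (remaining 7 GB)
d4 (4 GB) → drive 1 (remaining 0 GB)
d5 (4 GB) → drive 2 (remaining 3 GB)
d6 (1 GB) → drive 2 (remaining 2 GB)
d7 (3 GB) → drive 3 (remaining 13 GB)
d8 (10 GB) → drive 3 (remaining 3 GB)
d9 (2 GB) → drive 2 (remaining 0 GB)
d10 (9 GB) → drive 4 (remaining 7 GB)
d11 (2 GB) → drive 3 (remaining 1 GB)
d12 (9 GB) → drive 5 (remaining 7 GB)
d13 (3 GB) → drive 4 (remaining 4 GB)
d14 (10 GB) → drive 6 (remaining 6 GB)
d15 (4 GB) → drive 4 (remaining 0 GB)
d16 (4 GB) → drive 6 (remaining 2 GB)
6 drives × 16 GB = 96 GB; used 86 GB; unused 10 GB.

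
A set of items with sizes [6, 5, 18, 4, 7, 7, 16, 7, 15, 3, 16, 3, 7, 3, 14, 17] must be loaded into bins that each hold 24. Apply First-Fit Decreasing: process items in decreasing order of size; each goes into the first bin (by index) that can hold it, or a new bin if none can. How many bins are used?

7

Sorted descending: 18, 17, 16, 16, 15, 14, 7, 7, 7, 7, 6, 5, 4, 3, 3, 3.
bin 1: place 18, 6 left
bin 2: place 17, 7 left
bin 3: place 16, 8 left
bin 4: place 16, 8 left
bin 5: place 15, 9 left
bin 6: place 14, 10 left
bin 2: place 7, 0 left
bin 3: place 7, 1 left
bin 4: place 7, 1 left
bin 5: place 7, 2 left
bin 1: place 6, 0 left
bin 6: place 5, 5 left
bin 6: place 4, 1 left
bin 7: place 3, 21 left
bin 7: place 3, 18 left
bin 7: place 3, 15 left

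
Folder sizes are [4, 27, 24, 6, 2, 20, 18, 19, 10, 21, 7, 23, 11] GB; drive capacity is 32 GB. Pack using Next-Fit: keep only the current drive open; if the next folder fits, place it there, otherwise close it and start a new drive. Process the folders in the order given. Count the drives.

4 GB → drive 1 (remaining 28 GB)
27 GB → drive 1 (remaining 1 GB)
24 GB → drive 2 (remaining 8 GB)
6 GB → drive 2 (remaining 2 GB)
2 GB → drive 2 (remaining 0 GB)
20 GB → drive 3 (remaining 12 GB)
18 GB → drive 4 (remaining 14 GB)
19 GB → drive 5 (remaining 13 GB)
10 GB → drive 5 (remaining 3 GB)
21 GB → drive 6 (remaining 11 GB)
7 GB → drive 6 (remaining 4 GB)
23 GB → drive 7 (remaining 9 GB)
11 GB → drive 8 (remaining 21 GB)

8 drives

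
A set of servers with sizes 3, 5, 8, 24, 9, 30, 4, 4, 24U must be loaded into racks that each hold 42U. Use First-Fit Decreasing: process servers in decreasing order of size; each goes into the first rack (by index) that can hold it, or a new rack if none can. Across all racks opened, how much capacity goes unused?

Sorted descending: 30, 24, 24, 9, 8, 5, 4, 4, 3.
30U → rack 1 (remaining 12U)
24U → rack 2 (remaining 18U)
24U → rack 3 (remaining 18U)
9U → rack 1 (remaining 3U)
8U → rack 2 (remaining 10U)
5U → rack 2 (remaining 5U)
4U → rack 2 (remaining 1U)
4U → rack 3 (remaining 14U)
3U → rack 1 (remaining 0U)
3 racks × 42U = 126U; used 111U; unused 15U.

15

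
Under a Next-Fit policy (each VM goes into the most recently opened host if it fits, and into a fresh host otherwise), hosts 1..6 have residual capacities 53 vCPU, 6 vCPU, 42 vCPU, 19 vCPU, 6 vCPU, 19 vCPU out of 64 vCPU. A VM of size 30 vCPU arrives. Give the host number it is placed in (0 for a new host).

Next-Fit only looks at host 6, which has 19 vCPU free.
30 vCPU does not fit, so a new host is opened.

0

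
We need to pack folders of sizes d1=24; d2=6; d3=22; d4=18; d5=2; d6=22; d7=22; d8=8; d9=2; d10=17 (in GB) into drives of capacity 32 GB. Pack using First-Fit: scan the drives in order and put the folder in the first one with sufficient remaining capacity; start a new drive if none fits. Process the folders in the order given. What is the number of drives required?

6

d1 (24 GB) → drive 1 (remaining 8 GB)
d2 (6 GB) → drive 1 (remaining 2 GB)
d3 (22 GB) → drive 2 (remaining 10 GB)
d4 (18 GB) → drive 3 (remaining 14 GB)
d5 (2 GB) → drive 1 (remaining 0 GB)
d6 (22 GB) → drive 4 (remaining 10 GB)
d7 (22 GB) → drive 5 (remaining 10 GB)
d8 (8 GB) → drive 2 (remaining 2 GB)
d9 (2 GB) → drive 2 (remaining 0 GB)
d10 (17 GB) → drive 6 (remaining 15 GB)
Final drives: [24,6,2] [22,8,2] [18] [22] [22] [17].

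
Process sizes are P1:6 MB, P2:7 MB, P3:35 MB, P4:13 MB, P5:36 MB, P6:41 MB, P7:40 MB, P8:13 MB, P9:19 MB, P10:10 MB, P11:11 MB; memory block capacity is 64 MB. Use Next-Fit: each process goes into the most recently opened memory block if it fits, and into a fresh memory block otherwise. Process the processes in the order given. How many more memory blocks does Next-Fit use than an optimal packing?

1

Next-Fit: [6,7,35,13] [36] [41] [40,13] [19,10,11] → 5 memory blocks.
Total size 231 MB; any packing needs at least ⌈231/64⌉ = 4 memory blocks.
An optimal packing achieves that bound: [41,19] [40,13,11] [36,13,10] [35,7,6] → 4 memory blocks.
Excess: 5 − 4 = 1.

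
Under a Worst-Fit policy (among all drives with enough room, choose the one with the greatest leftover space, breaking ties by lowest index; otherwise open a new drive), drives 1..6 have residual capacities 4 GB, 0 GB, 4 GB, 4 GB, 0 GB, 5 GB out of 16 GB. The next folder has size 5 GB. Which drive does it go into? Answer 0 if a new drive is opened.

Drives with room: drive 6 (5 GB).
Most room is drive 6 with 5 GB free.

6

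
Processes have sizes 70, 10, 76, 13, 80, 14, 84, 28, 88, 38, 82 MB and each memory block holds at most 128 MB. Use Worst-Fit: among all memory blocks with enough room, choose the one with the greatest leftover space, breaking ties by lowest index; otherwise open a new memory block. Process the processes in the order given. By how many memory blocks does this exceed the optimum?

0

Worst-Fit: [70,10,14] [76,13] [80,28] [84,38] [88] [82] → 6 memory blocks.
6 processes exceed 64 MB (half the capacity), and no two of those can share a memory block, so at least 6 memory blocks are needed.
So 6 is already optimal.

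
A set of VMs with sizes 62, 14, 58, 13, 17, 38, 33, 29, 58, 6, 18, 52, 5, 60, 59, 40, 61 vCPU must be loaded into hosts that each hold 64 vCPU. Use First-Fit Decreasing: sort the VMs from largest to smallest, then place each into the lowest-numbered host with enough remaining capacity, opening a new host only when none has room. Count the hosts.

Sorted descending: 62, 61, 60, 59, 58, 58, 52, 40, 38, 33, 29, 18, 17, 14, 13, 6, 5.
host 1: place 62 vCPU, 2 vCPU left
host 2: place 61 vCPU, 3 vCPU left
host 3: place 60 vCPU, 4 vCPU left
host 4: place 59 vCPU, 5 vCPU left
host 5: place 58 vCPU, 6 vCPU left
host 6: place 58 vCPU, 6 vCPU left
host 7: place 52 vCPU, 12 vCPU left
host 8: place 40 vCPU, 24 vCPU left
host 9: place 38 vCPU, 26 vCPU left
host 10: place 33 vCPU, 31 vCPU left
host 10: place 29 vCPU, 2 vCPU left
host 8: place 18 vCPU, 6 vCPU left
host 9: place 17 vCPU, 9 vCPU left
host 11: place 14 vCPU, 50 vCPU left
host 11: place 13 vCPU, 37 vCPU left
host 5: place 6 vCPU, 0 vCPU left
host 4: place 5 vCPU, 0 vCPU left
Final hosts: [62] [61] [60] [59,5] [58,6] [58] [52] [40,18] [38,17] [33,29] [14,13].

11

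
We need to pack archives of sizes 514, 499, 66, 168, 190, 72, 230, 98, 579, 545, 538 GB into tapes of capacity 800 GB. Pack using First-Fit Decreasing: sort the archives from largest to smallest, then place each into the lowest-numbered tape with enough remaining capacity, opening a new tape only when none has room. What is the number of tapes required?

Sorted descending: 579, 545, 538, 514, 499, 230, 190, 168, 98, 72, 66.
Put 579 GB in tape 1; 221 GB remain.
Put 545 GB in tape 2; 255 GB remain.
Put 538 GB in tape 3; 262 GB remain.
Put 514 GB in tape 4; 286 GB remain.
Put 499 GB in tape 5; 301 GB remain.
Put 230 GB in tape 2; 25 GB remain.
Put 190 GB in tape 1; 31 GB remain.
Put 168 GB in tape 3; 94 GB remain.
Put 98 GB in tape 4; 188 GB remain.
Put 72 GB in tape 3; 22 GB remain.
Put 66 GB in tape 4; 122 GB remain.

5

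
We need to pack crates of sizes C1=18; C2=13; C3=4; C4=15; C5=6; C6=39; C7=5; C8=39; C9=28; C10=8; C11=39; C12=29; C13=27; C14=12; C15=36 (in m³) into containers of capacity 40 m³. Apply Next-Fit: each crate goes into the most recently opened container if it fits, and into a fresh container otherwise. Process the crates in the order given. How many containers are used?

container 1: place C1 (18 m³), 22 m³ left
container 1: place C2 (13 m³), 9 m³ left
container 1: place C3 (4 m³), 5 m³ left
container 2: place C4 (15 m³), 25 m³ left
container 2: place C5 (6 m³), 19 m³ left
container 3: place C6 (39 m³), 1 m³ left
container 4: place C7 (5 m³), 35 m³ left
container 5: place C8 (39 m³), 1 m³ left
container 6: place C9 (28 m³), 12 m³ left
container 6: place C10 (8 m³), 4 m³ left
container 7: place C11 (39 m³), 1 m³ left
container 8: place C12 (29 m³), 11 m³ left
container 9: place C13 (27 m³), 13 m³ left
container 9: place C14 (12 m³), 1 m³ left
container 10: place C15 (36 m³), 4 m³ left
Final containers: [18,13,4] [15,6] [39] [5] [39] [28,8] [39] [29] [27,12] [36].

10 containers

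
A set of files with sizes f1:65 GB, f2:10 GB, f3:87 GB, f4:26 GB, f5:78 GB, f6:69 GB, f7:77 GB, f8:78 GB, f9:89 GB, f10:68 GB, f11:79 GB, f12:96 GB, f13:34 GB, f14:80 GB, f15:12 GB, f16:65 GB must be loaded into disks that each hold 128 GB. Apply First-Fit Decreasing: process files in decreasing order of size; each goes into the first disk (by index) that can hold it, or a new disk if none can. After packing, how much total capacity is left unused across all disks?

523

Sorted descending: 96, 89, 87, 80, 79, 78, 78, 77, 69, 68, 65, 65, 34, 26, 12, 10.
Put 96 GB in disk 1; 32 GB remain.
Put 89 GB in disk 2; 39 GB remain.
Put 87 GB in disk 3; 41 GB remain.
Put 80 GB in disk 4; 48 GB remain.
Put 79 GB in disk 5; 49 GB remain.
Put 78 GB in disk 6; 50 GB remain.
Put 78 GB in disk 7; 50 GB remain.
Put 77 GB in disk 8; 51 GB remain.
Put 69 GB in disk 9; 59 GB remain.
Put 68 GB in disk 10; 60 GB remain.
Put 65 GB in disk 11; 63 GB remain.
Put 65 GB in disk 12; 63 GB remain.
Put 34 GB in disk 2; 5 GB remain.
Put 26 GB in disk 1; 6 GB remain.
Put 12 GB in disk 3; 29 GB remain.
Put 10 GB in disk 3; 19 GB remain.
12 disks × 128 GB = 1536 GB; used 1013 GB; unused 523 GB.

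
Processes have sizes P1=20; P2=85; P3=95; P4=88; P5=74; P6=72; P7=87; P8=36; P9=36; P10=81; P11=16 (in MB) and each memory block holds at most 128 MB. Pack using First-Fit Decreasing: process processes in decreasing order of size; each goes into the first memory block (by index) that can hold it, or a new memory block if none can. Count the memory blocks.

Sorted descending: 95, 88, 87, 85, 81, 74, 72, 36, 36, 20, 16.
95 MB → memory block 1 (remaining 33 MB)
88 MB → memory block 2 (remaining 40 MB)
87 MB → memory block 3 (remaining 41 MB)
85 MB → memory block 4 (remaining 43 MB)
81 MB → memory block 5 (remaining 47 MB)
74 MB → memory block 6 (remaining 54 MB)
72 MB → memory block 7 (remaining 56 MB)
36 MB → memory block 2 (remaining 4 MB)
36 MB → memory block 3 (remaining 5 MB)
20 MB → memory block 1 (remaining 13 MB)
16 MB → memory block 4 (remaining 27 MB)

7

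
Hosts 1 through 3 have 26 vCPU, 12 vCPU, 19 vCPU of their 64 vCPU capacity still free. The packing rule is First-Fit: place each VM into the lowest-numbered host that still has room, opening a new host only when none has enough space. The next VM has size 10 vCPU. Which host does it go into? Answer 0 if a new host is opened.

1

Hosts with room: host 1 (26 vCPU), host 2 (12 vCPU), host 3 (19 vCPU).
The first with room is host 1.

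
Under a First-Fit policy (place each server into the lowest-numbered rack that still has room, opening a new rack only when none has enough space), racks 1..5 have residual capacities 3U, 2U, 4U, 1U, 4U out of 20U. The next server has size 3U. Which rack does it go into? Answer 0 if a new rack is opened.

1

Racks with room: rack 1 (3U), rack 3 (4U), rack 5 (4U).
The first with room is rack 1.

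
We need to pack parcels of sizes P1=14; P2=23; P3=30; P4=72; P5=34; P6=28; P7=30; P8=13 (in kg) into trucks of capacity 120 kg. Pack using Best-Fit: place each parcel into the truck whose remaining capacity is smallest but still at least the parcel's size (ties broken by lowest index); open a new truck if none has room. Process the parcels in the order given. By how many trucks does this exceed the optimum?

0

Best-Fit: [14,23,30,28] [72,34,13] [30] → 3 trucks.
Total size 244 kg; any packing needs at least ⌈244/120⌉ = 3 trucks.
So 3 is already optimal.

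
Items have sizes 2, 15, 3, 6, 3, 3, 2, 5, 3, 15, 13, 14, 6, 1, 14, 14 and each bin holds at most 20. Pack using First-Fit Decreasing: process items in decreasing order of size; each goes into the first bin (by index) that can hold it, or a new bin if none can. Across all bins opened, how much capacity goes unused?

1

Sorted descending: 15, 15, 14, 14, 14, 13, 6, 6, 5, 3, 3, 3, 3, 2, 2, 1.
Put 15 in bin 1; 5 remain.
Put 15 in bin 2; 5 remain.
Put 14 in bin 3; 6 remain.
Put 14 in bin 4; 6 remain.
Put 14 in bin 5; 6 remain.
Put 13 in bin 6; 7 remain.
Put 6 in bin 3; 0 remain.
Put 6 in bin 4; 0 remain.
Put 5 in bin 1; 0 remain.
Put 3 in bin 2; 2 remain.
Put 3 in bin 5; 3 remain.
Put 3 in bin 5; 0 remain.
Put 3 in bin 6; 4 remain.
Put 2 in bin 2; 0 remain.
Put 2 in bin 6; 2 remain.
Put 1 in bin 6; 1 remain.
6 bins × 20 = 120; used 119; unused 1.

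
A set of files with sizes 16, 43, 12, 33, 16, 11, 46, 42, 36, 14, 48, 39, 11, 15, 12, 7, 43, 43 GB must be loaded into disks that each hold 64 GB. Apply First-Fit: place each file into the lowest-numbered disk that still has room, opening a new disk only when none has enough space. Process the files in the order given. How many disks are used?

9 disks

16 GB → disk 1 (remaining 48 GB)
43 GB → disk 1 (remaining 5 GB)
12 GB → disk 2 (remaining 52 GB)
33 GB → disk 2 (remaining 19 GB)
16 GB → disk 2 (remaining 3 GB)
11 GB → disk 3 (remaining 53 GB)
46 GB → disk 3 (remaining 7 GB)
42 GB → disk 4 (remaining 22 GB)
36 GB → disk 5 (remaining 28 GB)
14 GB → disk 4 (remaining 8 GB)
48 GB → disk 6 (remaining 16 GB)
39 GB → disk 7 (remaining 25 GB)
11 GB → disk 5 (remaining 17 GB)
15 GB → disk 5 (remaining 2 GB)
12 GB → disk 6 (remaining 4 GB)
7 GB → disk 3 (remaining 0 GB)
43 GB → disk 8 (remaining 21 GB)
43 GB → disk 9 (remaining 21 GB)
Final disks: [16,43] [12,33,16] [11,46,7] [42,14] [36,11,15] [48,12] [39] [43] [43].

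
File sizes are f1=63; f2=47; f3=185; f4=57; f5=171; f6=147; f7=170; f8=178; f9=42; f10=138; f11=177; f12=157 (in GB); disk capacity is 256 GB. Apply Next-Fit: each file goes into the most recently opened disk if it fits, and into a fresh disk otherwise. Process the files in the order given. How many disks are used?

9

disk 1: place f1 (63 GB), 193 GB left
disk 1: place f2 (47 GB), 146 GB left
disk 2: place f3 (185 GB), 71 GB left
disk 2: place f4 (57 GB), 14 GB left
disk 3: place f5 (171 GB), 85 GB left
disk 4: place f6 (147 GB), 109 GB left
disk 5: place f7 (170 GB), 86 GB left
disk 6: place f8 (178 GB), 78 GB left
disk 6: place f9 (42 GB), 36 GB left
disk 7: place f10 (138 GB), 118 GB left
disk 8: place f11 (177 GB), 79 GB left
disk 9: place f12 (157 GB), 99 GB left
Final disks: [63,47] [185,57] [171] [147] [170] [178,42] [138] [177] [157].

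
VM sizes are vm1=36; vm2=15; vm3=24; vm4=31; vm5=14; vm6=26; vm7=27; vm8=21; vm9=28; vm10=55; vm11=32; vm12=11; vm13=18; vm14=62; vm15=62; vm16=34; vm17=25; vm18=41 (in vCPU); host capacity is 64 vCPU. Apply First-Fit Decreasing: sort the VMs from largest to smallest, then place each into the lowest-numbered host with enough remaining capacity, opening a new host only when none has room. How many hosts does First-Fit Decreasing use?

10 hosts

Sorted descending: 62, 62, 55, 41, 36, 34, 32, 31, 28, 27, 26, 25, 24, 21, 18, 15, 14, 11.
Put 62 vCPU in host 1; 2 vCPU remain.
Put 62 vCPU in host 2; 2 vCPU remain.
Put 55 vCPU in host 3; 9 vCPU remain.
Put 41 vCPU in host 4; 23 vCPU remain.
Put 36 vCPU in host 5; 28 vCPU remain.
Put 34 vCPU in host 6; 30 vCPU remain.
Put 32 vCPU in host 7; 32 vCPU remain.
Put 31 vCPU in host 7; 1 vCPU remain.
Put 28 vCPU in host 5; 0 vCPU remain.
Put 27 vCPU in host 6; 3 vCPU remain.
Put 26 vCPU in host 8; 38 vCPU remain.
Put 25 vCPU in host 8; 13 vCPU remain.
Put 24 vCPU in host 9; 40 vCPU remain.
Put 21 vCPU in host 4; 2 vCPU remain.
Put 18 vCPU in host 9; 22 vCPU remain.
Put 15 vCPU in host 9; 7 vCPU remain.
Put 14 vCPU in host 10; 50 vCPU remain.
Put 11 vCPU in host 8; 2 vCPU remain.
Final hosts: [62] [62] [55] [41,21] [36,28] [34,27] [32,31] [26,25,11] [24,18,15] [14].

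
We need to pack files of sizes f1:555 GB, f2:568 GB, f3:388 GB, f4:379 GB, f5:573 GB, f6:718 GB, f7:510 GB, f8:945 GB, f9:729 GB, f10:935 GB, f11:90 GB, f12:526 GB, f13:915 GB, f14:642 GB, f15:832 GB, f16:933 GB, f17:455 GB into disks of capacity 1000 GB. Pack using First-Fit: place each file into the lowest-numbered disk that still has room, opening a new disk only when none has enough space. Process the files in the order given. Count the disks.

f1 (555 GB) → disk 1 (remaining 445 GB)
f2 (568 GB) → disk 2 (remaining 432 GB)
f3 (388 GB) → disk 1 (remaining 57 GB)
f4 (379 GB) → disk 2 (remaining 53 GB)
f5 (573 GB) → disk 3 (remaining 427 GB)
f6 (718 GB) → disk 4 (remaining 282 GB)
f7 (510 GB) → disk 5 (remaining 490 GB)
f8 (945 GB) → disk 6 (remaining 55 GB)
f9 (729 GB) → disk 7 (remaining 271 GB)
f10 (935 GB) → disk 8 (remaining 65 GB)
f11 (90 GB) → disk 3 (remaining 337 GB)
f12 (526 GB) → disk 9 (remaining 474 GB)
f13 (915 GB) → disk 10 (remaining 85 GB)
f14 (642 GB) → disk 11 (remaining 358 GB)
f15 (832 GB) → disk 12 (remaining 168 GB)
f16 (933 GB) → disk 13 (remaining 67 GB)
f17 (455 GB) → disk 5 (remaining 35 GB)

13 disks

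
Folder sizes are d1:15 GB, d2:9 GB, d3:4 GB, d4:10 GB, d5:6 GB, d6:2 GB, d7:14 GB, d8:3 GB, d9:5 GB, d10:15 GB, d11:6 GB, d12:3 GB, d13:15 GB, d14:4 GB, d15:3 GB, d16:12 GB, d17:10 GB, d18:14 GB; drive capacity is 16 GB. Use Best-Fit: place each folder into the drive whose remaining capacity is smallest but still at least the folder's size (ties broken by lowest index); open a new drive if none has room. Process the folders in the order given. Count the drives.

11 drives

Put d1 (15 GB) in drive 1; 1 GB remain.
Put d2 (9 GB) in drive 2; 7 GB remain.
Put d3 (4 GB) in drive 2; 3 GB remain.
Put d4 (10 GB) in drive 3; 6 GB remain.
Put d5 (6 GB) in drive 3; 0 GB remain.
Put d6 (2 GB) in drive 2; 1 GB remain.
Put d7 (14 GB) in drive 4; 2 GB remain.
Put d8 (3 GB) in drive 5; 13 GB remain.
Put d9 (5 GB) in drive 5; 8 GB remain.
Put d10 (15 GB) in drive 6; 1 GB remain.
Put d11 (6 GB) in drive 5; 2 GB remain.
Put d12 (3 GB) in drive 7; 13 GB remain.
Put d13 (15 GB) in drive 8; 1 GB remain.
Put d14 (4 GB) in drive 7; 9 GB remain.
Put d15 (3 GB) in drive 7; 6 GB remain.
Put d16 (12 GB) in drive 9; 4 GB remain.
Put d17 (10 GB) in drive 10; 6 GB remain.
Put d18 (14 GB) in drive 11; 2 GB remain.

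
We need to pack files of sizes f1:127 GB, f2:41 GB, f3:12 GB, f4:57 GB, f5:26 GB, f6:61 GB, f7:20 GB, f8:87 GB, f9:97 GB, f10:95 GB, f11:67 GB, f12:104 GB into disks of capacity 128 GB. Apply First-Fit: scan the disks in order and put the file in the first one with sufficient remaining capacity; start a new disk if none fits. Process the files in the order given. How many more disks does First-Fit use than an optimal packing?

First-Fit: [127] [41,12,57] [26,61,20] [87] [97] [95] [67] [104] → 8 disks.
Total size 794 GB; any packing needs at least ⌈794/128⌉ = 7 disks.
An optimal packing achieves that bound: [127] [104,20] [97,26] [95,12] [87,41] [67,61] [57] → 7 disks.
Excess: 8 − 7 = 1.

1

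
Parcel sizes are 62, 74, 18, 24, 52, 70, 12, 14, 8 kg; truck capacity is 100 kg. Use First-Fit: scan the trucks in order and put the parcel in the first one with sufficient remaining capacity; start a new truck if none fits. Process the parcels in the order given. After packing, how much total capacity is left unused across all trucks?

66

truck 1: place 62 kg, 38 kg left
truck 2: place 74 kg, 26 kg left
truck 1: place 18 kg, 20 kg left
truck 2: place 24 kg, 2 kg left
truck 3: place 52 kg, 48 kg left
truck 4: place 70 kg, 30 kg left
truck 1: place 12 kg, 8 kg left
truck 3: place 14 kg, 34 kg left
truck 1: place 8 kg, 0 kg left
4 trucks × 100 kg = 400 kg; used 334 kg; unused 66 kg.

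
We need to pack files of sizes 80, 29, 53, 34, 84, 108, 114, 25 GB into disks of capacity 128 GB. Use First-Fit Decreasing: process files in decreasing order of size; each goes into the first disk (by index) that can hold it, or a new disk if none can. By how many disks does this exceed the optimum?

0

First-Fit Decreasing: [114] [108] [84,34] [80,29] [53,25] → 5 disks.
Total size 527 GB; any packing needs at least ⌈527/128⌉ = 5 disks.
So 5 is already optimal.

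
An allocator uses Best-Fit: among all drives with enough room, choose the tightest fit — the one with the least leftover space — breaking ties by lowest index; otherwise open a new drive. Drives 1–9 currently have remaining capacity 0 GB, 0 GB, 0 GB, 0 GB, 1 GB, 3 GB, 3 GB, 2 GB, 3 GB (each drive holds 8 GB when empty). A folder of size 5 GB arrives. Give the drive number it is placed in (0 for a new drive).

0

No drive has ≥ 5 GB free, so a new drive is opened.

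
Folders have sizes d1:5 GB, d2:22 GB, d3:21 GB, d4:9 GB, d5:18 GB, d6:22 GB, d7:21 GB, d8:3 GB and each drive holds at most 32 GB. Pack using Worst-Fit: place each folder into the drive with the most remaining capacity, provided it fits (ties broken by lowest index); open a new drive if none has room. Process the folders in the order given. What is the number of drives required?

Put d1 (5 GB) in drive 1; 27 GB remain.
Put d2 (22 GB) in drive 1; 5 GB remain.
Put d3 (21 GB) in drive 2; 11 GB remain.
Put d4 (9 GB) in drive 2; 2 GB remain.
Put d5 (18 GB) in drive 3; 14 GB remain.
Put d6 (22 GB) in drive 4; 10 GB remain.
Put d7 (21 GB) in drive 5; 11 GB remain.
Put d8 (3 GB) in drive 3; 11 GB remain.
Final drives: [5,22] [21,9] [18,3] [22] [21].

5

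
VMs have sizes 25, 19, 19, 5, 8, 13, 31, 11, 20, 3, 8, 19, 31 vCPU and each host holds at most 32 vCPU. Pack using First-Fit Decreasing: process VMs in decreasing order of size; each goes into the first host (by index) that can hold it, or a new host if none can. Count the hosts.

7

Sorted descending: 31, 31, 25, 20, 19, 19, 19, 13, 11, 8, 8, 5, 3.
31 vCPU → host 1 (remaining 1 vCPU)
31 vCPU → host 2 (remaining 1 vCPU)
25 vCPU → host 3 (remaining 7 vCPU)
20 vCPU → host 4 (remaining 12 vCPU)
19 vCPU → host 5 (remaining 13 vCPU)
19 vCPU → host 6 (remaining 13 vCPU)
19 vCPU → host 7 (remaining 13 vCPU)
13 vCPU → host 5 (remaining 0 vCPU)
11 vCPU → host 4 (remaining 1 vCPU)
8 vCPU → host 6 (remaining 5 vCPU)
8 vCPU → host 7 (remaining 5 vCPU)
5 vCPU → host 3 (remaining 2 vCPU)
3 vCPU → host 6 (remaining 2 vCPU)
Final hosts: [31] [31] [25,5] [20,11] [19,13] [19,8,3] [19,8].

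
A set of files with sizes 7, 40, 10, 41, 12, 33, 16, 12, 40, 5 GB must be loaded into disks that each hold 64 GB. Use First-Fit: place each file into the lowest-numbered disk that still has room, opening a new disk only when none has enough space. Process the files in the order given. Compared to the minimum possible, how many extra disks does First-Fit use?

0

First-Fit: [7,40,10,5] [41,12] [33,16,12] [40] → 4 disks.
Total size 216 GB; any packing needs at least ⌈216/64⌉ = 4 disks.
So 4 is already optimal.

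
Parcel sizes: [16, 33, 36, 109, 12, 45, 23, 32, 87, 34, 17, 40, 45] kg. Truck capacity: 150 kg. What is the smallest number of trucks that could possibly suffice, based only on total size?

Total size = 16 + 33 + 36 + 109 + 12 + 45 + 23 + 32 + 87 + 34 + 17 + 40 + 45 = 529 kg.
⌈529 / 150⌉ = 4.

4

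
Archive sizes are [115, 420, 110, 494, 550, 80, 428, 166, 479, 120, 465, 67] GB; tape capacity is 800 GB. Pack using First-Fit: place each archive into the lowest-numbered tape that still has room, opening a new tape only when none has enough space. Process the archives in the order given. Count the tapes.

Put 115 GB in tape 1; 685 GB remain.
Put 420 GB in tape 1; 265 GB remain.
Put 110 GB in tape 1; 155 GB remain.
Put 494 GB in tape 2; 306 GB remain.
Put 550 GB in tape 3; 250 GB remain.
Put 80 GB in tape 1; 75 GB remain.
Put 428 GB in tape 4; 372 GB remain.
Put 166 GB in tape 2; 140 GB remain.
Put 479 GB in tape 5; 321 GB remain.
Put 120 GB in tape 2; 20 GB remain.
Put 465 GB in tape 6; 335 GB remain.
Put 67 GB in tape 1; 8 GB remain.
Final tapes: [115,420,110,80,67] [494,166,120] [550] [428] [479] [465].

6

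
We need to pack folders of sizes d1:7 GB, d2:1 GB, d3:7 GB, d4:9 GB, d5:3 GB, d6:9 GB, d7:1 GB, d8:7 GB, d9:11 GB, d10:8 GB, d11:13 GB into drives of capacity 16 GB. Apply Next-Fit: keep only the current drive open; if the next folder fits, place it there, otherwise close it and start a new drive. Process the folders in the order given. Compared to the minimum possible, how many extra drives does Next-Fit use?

2

Next-Fit: [7,1,7] [9,3] [9,1] [7] [11] [8] [13] → 7 drives.
Total size 76 GB; any packing needs at least ⌈76/16⌉ = 5 drives.
An optimal packing achieves that bound: [13,3] [11,1,1] [9,7] [9,7] [8,7] → 5 drives.
Excess: 7 − 5 = 2.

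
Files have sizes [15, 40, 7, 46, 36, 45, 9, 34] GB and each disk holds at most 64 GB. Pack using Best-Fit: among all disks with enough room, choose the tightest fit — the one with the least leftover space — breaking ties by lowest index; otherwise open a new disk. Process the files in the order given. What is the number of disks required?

disk 1: place 15 GB, 49 GB left
disk 1: place 40 GB, 9 GB left
disk 1: place 7 GB, 2 GB left
disk 2: place 46 GB, 18 GB left
disk 3: place 36 GB, 28 GB left
disk 4: place 45 GB, 19 GB left
disk 2: place 9 GB, 9 GB left
disk 5: place 34 GB, 30 GB left
Final disks: [15,40,7] [46,9] [36] [45] [34].

5 disks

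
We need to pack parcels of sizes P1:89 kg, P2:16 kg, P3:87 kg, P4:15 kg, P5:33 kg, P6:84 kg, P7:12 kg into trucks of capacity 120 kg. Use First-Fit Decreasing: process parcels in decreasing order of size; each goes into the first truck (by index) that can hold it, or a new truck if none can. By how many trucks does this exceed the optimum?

0

First-Fit Decreasing: [89,16,15] [87,33] [84,12] → 3 trucks.
Total size 336 kg; any packing needs at least ⌈336/120⌉ = 3 trucks.
So 3 is already optimal.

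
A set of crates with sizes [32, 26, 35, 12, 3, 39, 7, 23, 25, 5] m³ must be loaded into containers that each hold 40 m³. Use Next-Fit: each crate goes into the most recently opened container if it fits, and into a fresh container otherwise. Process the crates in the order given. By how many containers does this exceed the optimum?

1

Next-Fit: [32] [26] [35] [12,3] [39] [7,23] [25,5] → 7 containers.
Total size 207 m³; any packing needs at least ⌈207/40⌉ = 6 containers.
An optimal packing achieves that bound: [39] [35,5] [32,7] [26,12] [25,3] [23] → 6 containers.
Excess: 7 − 6 = 1.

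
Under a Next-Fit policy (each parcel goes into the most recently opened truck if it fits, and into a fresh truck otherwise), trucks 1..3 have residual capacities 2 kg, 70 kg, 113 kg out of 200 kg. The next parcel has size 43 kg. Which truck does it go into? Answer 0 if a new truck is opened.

Next-Fit only looks at truck 3, which has 113 kg free.
43 kg fits there.

3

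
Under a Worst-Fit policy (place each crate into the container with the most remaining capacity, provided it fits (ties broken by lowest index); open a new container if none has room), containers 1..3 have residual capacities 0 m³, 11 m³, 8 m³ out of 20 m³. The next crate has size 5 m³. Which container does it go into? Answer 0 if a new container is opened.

2

Containers with room: container 2 (11 m³), container 3 (8 m³).
Most room is container 2 with 11 m³ free.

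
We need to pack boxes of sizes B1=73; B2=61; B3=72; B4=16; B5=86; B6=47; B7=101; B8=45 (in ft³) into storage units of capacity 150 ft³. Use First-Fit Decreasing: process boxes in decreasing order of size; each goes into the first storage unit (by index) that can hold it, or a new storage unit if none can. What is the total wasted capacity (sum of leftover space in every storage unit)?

Sorted descending: 101, 86, 73, 72, 61, 47, 45, 16.
101 ft³ → storage unit 1 (remaining 49 ft³)
86 ft³ → storage unit 2 (remaining 64 ft³)
73 ft³ → storage unit 3 (remaining 77 ft³)
72 ft³ → storage unit 3 (remaining 5 ft³)
61 ft³ → storage unit 2 (remaining 3 ft³)
47 ft³ → storage unit 1 (remaining 2 ft³)
45 ft³ → storage unit 4 (remaining 105 ft³)
16 ft³ → storage unit 4 (remaining 89 ft³)
4 storage units × 150 ft³ = 600 ft³; used 501 ft³; unused 99 ft³.

99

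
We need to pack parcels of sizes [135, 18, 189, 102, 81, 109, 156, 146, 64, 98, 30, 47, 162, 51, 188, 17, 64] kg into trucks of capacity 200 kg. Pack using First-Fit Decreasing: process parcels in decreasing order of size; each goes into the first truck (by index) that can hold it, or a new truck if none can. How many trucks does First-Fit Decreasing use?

9

Sorted descending: 189, 188, 162, 156, 146, 135, 109, 102, 98, 81, 64, 64, 51, 47, 30, 18, 17.
Put 189 kg in truck 1; 11 kg remain.
Put 188 kg in truck 2; 12 kg remain.
Put 162 kg in truck 3; 38 kg remain.
Put 156 kg in truck 4; 44 kg remain.
Put 146 kg in truck 5; 54 kg remain.
Put 135 kg in truck 6; 65 kg remain.
Put 109 kg in truck 7; 91 kg remain.
Put 102 kg in truck 8; 98 kg remain.
Put 98 kg in truck 8; 0 kg remain.
Put 81 kg in truck 7; 10 kg remain.
Put 64 kg in truck 6; 1 kg remain.
Put 64 kg in truck 9; 136 kg remain.
Put 51 kg in truck 5; 3 kg remain.
Put 47 kg in truck 9; 89 kg remain.
Put 30 kg in truck 3; 8 kg remain.
Put 18 kg in truck 4; 26 kg remain.
Put 17 kg in truck 4; 9 kg remain.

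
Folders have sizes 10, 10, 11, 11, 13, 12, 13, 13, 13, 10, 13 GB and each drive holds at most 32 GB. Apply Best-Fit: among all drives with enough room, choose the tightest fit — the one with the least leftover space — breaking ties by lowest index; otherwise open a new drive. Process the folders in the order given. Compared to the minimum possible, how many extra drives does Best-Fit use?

Best-Fit: [10,10,11] [11,13] [12,13] [13,13] [10,13] → 5 drives.
Total size 129 GB; any packing needs at least ⌈129/32⌉ = 5 drives.
So 5 is already optimal.

0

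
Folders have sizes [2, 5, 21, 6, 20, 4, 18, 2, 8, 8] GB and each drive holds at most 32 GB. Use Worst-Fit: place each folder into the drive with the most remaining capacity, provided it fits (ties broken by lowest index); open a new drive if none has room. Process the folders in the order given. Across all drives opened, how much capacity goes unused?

drive 1: place 2 GB, 30 GB left
drive 1: place 5 GB, 25 GB left
drive 1: place 21 GB, 4 GB left
drive 2: place 6 GB, 26 GB left
drive 2: place 20 GB, 6 GB left
drive 2: place 4 GB, 2 GB left
drive 3: place 18 GB, 14 GB left
drive 3: place 2 GB, 12 GB left
drive 3: place 8 GB, 4 GB left
drive 4: place 8 GB, 24 GB left
4 drives × 32 GB = 128 GB; used 94 GB; unused 34 GB.

34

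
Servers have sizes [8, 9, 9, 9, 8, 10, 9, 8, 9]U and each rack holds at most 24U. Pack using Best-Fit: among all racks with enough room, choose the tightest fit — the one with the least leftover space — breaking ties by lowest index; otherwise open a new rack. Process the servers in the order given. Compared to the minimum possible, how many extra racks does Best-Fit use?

1

Best-Fit: [8,9] [9,9] [8,10] [9,8] [9] → 5 racks.
Total size 79U; any packing needs at least ⌈79/24⌉ = 4 racks.
An optimal packing achieves that bound: [10,9] [9,9] [9,9] [8,8,8] → 4 racks.
Excess: 5 − 4 = 1.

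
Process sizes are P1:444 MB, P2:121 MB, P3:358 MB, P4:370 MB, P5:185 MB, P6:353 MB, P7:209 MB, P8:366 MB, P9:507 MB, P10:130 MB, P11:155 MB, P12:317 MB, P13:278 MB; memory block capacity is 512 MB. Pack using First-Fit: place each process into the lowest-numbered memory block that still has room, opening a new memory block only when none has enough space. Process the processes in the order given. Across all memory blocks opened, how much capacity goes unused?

P1 (444 MB) → memory block 1 (remaining 68 MB)
P2 (121 MB) → memory block 2 (remaining 391 MB)
P3 (358 MB) → memory block 2 (remaining 33 MB)
P4 (370 MB) → memory block 3 (remaining 142 MB)
P5 (185 MB) → memory block 4 (remaining 327 MB)
P6 (353 MB) → memory block 5 (remaining 159 MB)
P7 (209 MB) → memory block 4 (remaining 118 MB)
P8 (366 MB) → memory block 6 (remaining 146 MB)
P9 (507 MB) → memory block 7 (remaining 5 MB)
P10 (130 MB) → memory block 3 (remaining 12 MB)
P11 (155 MB) → memory block 5 (remaining 4 MB)
P12 (317 MB) → memory block 8 (remaining 195 MB)
P13 (278 MB) → memory block 9 (remaining 234 MB)
9 memory blocks × 512 MB = 4608 MB; used 3793 MB; unused 815 MB.

815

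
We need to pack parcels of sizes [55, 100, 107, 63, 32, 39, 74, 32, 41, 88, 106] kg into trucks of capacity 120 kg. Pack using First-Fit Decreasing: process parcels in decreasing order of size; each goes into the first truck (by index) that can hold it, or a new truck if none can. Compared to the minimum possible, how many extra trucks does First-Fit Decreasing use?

0

First-Fit Decreasing: [107] [106] [100] [88,32] [74,41] [63,55] [39,32] → 7 trucks.
Total size 737 kg; any packing needs at least ⌈737/120⌉ = 7 trucks.
So 7 is already optimal.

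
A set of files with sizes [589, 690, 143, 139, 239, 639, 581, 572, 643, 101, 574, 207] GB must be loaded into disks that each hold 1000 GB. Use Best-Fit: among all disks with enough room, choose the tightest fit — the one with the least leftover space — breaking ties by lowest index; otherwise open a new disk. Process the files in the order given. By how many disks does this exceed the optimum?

0

Best-Fit: [589,239,101] [690,143,139] [639] [581] [572] [643,207] [574] → 7 disks.
7 files exceed 500 GB (half the capacity), and no two of those can share a disk, so at least 7 disks are needed.
So 7 is already optimal.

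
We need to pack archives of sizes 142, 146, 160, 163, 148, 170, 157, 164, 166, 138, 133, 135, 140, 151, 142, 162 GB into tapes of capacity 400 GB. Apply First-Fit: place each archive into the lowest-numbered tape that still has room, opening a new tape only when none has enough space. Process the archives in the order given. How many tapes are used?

Put 142 GB in tape 1; 258 GB remain.
Put 146 GB in tape 1; 112 GB remain.
Put 160 GB in tape 2; 240 GB remain.
Put 163 GB in tape 2; 77 GB remain.
Put 148 GB in tape 3; 252 GB remain.
Put 170 GB in tape 3; 82 GB remain.
Put 157 GB in tape 4; 243 GB remain.
Put 164 GB in tape 4; 79 GB remain.
Put 166 GB in tape 5; 234 GB remain.
Put 138 GB in tape 5; 96 GB remain.
Put 133 GB in tape 6; 267 GB remain.
Put 135 GB in tape 6; 132 GB remain.
Put 140 GB in tape 7; 260 GB remain.
Put 151 GB in tape 7; 109 GB remain.
Put 142 GB in tape 8; 258 GB remain.
Put 162 GB in tape 8; 96 GB remain.
Final tapes: [142,146] [160,163] [148,170] [157,164] [166,138] [133,135] [140,151] [142,162].

8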